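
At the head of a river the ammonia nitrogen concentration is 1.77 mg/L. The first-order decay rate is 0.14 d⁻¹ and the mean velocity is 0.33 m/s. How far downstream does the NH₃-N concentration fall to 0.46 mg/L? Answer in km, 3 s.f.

From C = C₀·e^(−kt), t = ln(C₀/C)/k = ln(1.77/0.46)/0.14 = 1.348/0.14 = 9.625 d.
Distance = v·t = 0.33 m/s × 8.316e+05 s = 2.744e+05 m = 274.4 km.

274 km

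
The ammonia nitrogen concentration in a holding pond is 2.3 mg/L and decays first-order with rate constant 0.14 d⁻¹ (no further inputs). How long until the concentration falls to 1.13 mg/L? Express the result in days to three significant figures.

5.08 d

t = ln(C₀/C)/k = ln(2.3/1.13)/0.14 = 0.7107/0.14 = 5.076 d.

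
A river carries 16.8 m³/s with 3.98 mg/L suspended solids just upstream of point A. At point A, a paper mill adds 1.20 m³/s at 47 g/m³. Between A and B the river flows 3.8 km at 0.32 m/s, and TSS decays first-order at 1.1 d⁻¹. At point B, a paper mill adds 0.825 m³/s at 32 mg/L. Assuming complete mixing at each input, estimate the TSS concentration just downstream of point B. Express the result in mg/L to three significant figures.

7.03 mg/L

After input A: C = (16.8·3.98 + 1.2·47) / 18 = 6.848 mg/L.
Over the 3.8 km reach to input B (t = 1.188e+04 s = 0.1374 d), decay gives C = 6.848·exp(−1.1·0.1374) = 5.887 mg/L.
After input B: C = (18·5.887 + 0.825·32) / 18.82 = 7.032 mg/L.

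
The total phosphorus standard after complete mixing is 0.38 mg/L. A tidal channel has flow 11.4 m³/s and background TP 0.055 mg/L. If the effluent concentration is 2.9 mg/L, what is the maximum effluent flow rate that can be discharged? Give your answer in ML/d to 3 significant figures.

127 ML/d

Mass balance at complete mixing: C_std·(Q_w + Q_r) = Q_w·C_e + Q_r·C_b.
Rearranging, Q_w = Q_r·(C_std − C_b)/(C_e − C_std) = 11.4·(0.38 − 0.055) / (2.9 − 0.38) = 1.47 m³/s.
= 127 ML/d.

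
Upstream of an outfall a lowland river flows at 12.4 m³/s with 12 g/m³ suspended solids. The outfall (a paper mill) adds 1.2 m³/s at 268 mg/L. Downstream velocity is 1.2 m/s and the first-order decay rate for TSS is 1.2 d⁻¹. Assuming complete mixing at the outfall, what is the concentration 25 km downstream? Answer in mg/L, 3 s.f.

After complete mixing, C₀ = (1.2·268 + 12.4·12) / 13.6 = 34.59 mg/L.
Travel time t = 2.5e+04 m / 1.2 m/s = 2.083e+04 s = 0.2411 d.
C = 34.59·exp(−1.2·0.2411) = 34.59·0.7487 = 25.9 mg/L.

25.9 mg/L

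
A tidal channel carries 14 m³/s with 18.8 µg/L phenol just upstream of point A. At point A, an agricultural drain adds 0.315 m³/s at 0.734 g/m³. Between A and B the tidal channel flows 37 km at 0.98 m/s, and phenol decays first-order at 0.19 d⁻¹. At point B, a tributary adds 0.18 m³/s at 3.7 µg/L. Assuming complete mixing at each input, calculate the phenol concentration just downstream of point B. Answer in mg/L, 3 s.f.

18.8 µg/L = 0.0188 mg/L.
After input A: C = (14·0.0188 + 0.315·0.734) / 14.31 = 0.03454 mg/L.
Over the 37 km reach to input B (t = 3.776e+04 s = 0.437 d), decay gives C = 0.03454·exp(−0.19·0.437) = 0.03179 mg/L.
3.7 µg/L = 0.0037 mg/L.
After input B: C = (14.31·0.03179 + 0.18·0.0037) / 14.49 = 0.03144 mg/L.

0.0314 mg/L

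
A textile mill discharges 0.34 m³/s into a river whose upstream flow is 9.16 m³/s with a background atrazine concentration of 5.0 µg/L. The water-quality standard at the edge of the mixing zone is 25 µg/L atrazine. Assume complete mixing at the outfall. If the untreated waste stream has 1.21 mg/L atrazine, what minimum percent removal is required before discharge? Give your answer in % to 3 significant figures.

53.4 %

5.0 µg/L = 0.005 mg/L.
25 µg/L = 0.025 mg/L.
Mass balance: 0.025·9.5 = 0.34·Cₑ + 9.16·0.005.
Cₑ = (0.2375 − 0.0458) / 0.34 = 0.5638 mg/L.
Required removal = 1 − 0.5638/1.21 = 53.4 %.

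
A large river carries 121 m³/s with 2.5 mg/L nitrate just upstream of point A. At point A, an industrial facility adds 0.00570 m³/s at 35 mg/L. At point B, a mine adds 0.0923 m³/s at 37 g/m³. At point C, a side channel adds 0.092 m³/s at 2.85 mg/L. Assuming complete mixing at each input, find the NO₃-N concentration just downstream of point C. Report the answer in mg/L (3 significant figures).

After input A: C = (121·2.5 + 0.0057·35) / 121 = 2.502 mg/L.
After input B: C = (121·2.502 + 0.0923·37) / 121.1 = 2.528 mg/L.
After input C: C = (121.1·2.528 + 0.092·2.85) / 121.2 = 2.528 mg/L.

2.53 mg/L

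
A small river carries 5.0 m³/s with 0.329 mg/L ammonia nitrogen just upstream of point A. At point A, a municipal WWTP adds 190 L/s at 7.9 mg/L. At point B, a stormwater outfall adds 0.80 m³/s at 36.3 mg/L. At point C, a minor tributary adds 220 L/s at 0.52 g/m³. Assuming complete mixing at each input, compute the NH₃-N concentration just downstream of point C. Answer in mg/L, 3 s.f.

5.20 mg/L

190 L/s = 0.19 m³/s.
After input A: C = (5·0.329 + 0.19·7.9) / 5.19 = 0.6062 mg/L.
After input B: C = (5.19·0.6062 + 0.8·36.3) / 5.99 = 5.373 mg/L.
220 L/s = 0.22 m³/s.
After input C: C = (5.99·5.373 + 0.22·0.52) / 6.21 = 5.201 mg/L.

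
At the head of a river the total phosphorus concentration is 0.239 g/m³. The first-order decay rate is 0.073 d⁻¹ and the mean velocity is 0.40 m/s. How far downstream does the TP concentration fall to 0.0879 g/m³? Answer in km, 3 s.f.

From C = C₀·e^(−kt), t = ln(C₀/C)/k = ln(0.239/0.0879)/0.073 = 1/0.073 = 13.7 d.
Distance = v·t = 0.40 m/s × 1.184e+06 s = 4.735e+05 m = 473.5 km.

474 km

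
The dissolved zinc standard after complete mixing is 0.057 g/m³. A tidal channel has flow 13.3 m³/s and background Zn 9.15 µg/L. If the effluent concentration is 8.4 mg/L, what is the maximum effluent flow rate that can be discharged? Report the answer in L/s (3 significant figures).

76.3 L/s

9.15 µg/L = 0.00915 mg/L.
Mass balance at complete mixing: C_std·(Q_w + Q_r) = Q_w·C_e + Q_r·C_b.
Rearranging, Q_w = Q_r·(C_std − C_b)/(C_e − C_std) = 13.3·(0.057 − 0.00915) / (8.4 − 0.057) = 0.07628 m³/s.
= 76.28 L/s.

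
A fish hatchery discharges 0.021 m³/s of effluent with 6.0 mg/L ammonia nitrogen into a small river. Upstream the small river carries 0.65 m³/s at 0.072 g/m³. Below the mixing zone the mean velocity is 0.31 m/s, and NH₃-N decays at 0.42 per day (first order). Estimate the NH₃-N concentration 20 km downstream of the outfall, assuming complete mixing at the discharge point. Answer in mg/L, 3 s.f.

After complete mixing, C₀ = (0.021·6 + 0.65·0.072) / 0.671 = 0.2575 mg/L.
Travel time t = 2e+04 m / 0.31 m/s = 6.452e+04 s = 0.7467 d.
C = 0.2575·exp(−0.42·0.7467) = 0.2575·0.7308 = 0.1882 mg/L.

0.188 mg/L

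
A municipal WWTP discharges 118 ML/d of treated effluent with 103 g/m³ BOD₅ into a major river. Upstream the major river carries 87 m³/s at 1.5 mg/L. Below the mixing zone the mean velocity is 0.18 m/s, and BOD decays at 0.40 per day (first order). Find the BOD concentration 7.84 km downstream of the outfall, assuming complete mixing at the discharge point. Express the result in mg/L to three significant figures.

118 ML/d = 1.366 m³/s.
After complete mixing, C₀ = (1.366·103 + 87·1.5) / 88.37 = 3.069 mg/L.
Travel time t = 7840 m / 0.18 m/s = 4.356e+04 s = 0.5041 d.
C = 3.069·exp(−0.40·0.5041) = 3.069·0.8174 = 2.508 mg/L.

2.51 mg/L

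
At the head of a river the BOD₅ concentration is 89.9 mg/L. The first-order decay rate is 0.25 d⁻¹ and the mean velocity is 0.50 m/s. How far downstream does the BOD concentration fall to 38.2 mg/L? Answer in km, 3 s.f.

From C = C₀·e^(−kt), t = ln(C₀/C)/k = ln(89.9/38.2)/0.25 = 0.8559/0.25 = 3.423 d.
Distance = v·t = 0.50 m/s × 2.958e+05 s = 1.479e+05 m = 147.9 km.

148 km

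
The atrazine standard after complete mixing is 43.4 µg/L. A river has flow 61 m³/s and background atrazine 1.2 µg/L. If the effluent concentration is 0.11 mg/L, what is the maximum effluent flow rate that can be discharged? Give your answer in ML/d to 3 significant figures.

1.2 µg/L = 0.0012 mg/L.
43.4 µg/L = 0.0434 mg/L.
Mass balance at complete mixing: C_std·(Q_w + Q_r) = Q_w·C_e + Q_r·C_b.
Rearranging, Q_w = Q_r·(C_std − C_b)/(C_e − C_std) = 61·(0.0434 − 0.0012) / (0.11 − 0.0434) = 38.65 m³/s.
= 3340 ML/d.

3340 ML/d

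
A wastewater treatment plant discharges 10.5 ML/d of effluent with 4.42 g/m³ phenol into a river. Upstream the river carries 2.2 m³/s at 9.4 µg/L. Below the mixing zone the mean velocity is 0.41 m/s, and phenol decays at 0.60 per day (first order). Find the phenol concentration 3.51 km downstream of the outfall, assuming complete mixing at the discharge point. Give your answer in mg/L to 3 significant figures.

0.226 mg/L

10.5 ML/d = 0.1215 m³/s.
9.4 µg/L = 0.0094 mg/L.
After complete mixing, C₀ = (0.1215·4.42 + 2.2·0.0094) / 2.322 = 0.2403 mg/L.
Travel time t = 3510 m / 0.41 m/s = 8561 s = 0.09909 d.
C = 0.2403·exp(−0.60·0.09909) = 0.2403·0.9423 = 0.2264 mg/L.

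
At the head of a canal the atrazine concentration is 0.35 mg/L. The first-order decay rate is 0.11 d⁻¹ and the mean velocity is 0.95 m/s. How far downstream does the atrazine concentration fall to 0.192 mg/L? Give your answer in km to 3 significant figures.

448 km

From C = C₀·e^(−kt), t = ln(C₀/C)/k = ln(0.35/0.192)/0.11 = 0.6004/0.11 = 5.459 d.
Distance = v·t = 0.95 m/s × 4.716e+05 s = 4.48e+05 m = 448 km.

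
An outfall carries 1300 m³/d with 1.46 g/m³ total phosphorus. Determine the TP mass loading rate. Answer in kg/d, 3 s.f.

1300 m³/d = 0.01505 m³/s.
Mass flux = Q·C = 0.01505 m³/s × 1.46 g/m³ = 0.02197 g/s.
= 0.02197 g/s × 86.4 = 1.898 kg/d.

1.90 kg/d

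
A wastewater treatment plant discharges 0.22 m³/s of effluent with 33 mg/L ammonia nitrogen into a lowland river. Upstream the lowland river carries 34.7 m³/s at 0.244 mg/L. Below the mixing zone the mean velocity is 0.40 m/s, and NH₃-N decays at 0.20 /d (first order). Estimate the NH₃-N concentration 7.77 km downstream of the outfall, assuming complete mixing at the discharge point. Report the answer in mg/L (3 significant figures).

0.431 mg/L

After complete mixing, C₀ = (0.22·33 + 34.7·0.244) / 34.92 = 0.4504 mg/L.
Travel time t = 7770 m / 0.40 m/s = 1.942e+04 s = 0.2248 d.
C = 0.4504·exp(−0.20·0.2248) = 0.4504·0.956 = 0.4306 mg/L.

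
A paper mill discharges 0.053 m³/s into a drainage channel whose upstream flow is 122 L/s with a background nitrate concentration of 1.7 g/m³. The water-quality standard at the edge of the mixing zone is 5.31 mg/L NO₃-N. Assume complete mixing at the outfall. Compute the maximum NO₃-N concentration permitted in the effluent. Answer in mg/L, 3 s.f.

122 L/s = 0.122 m³/s.
Mass balance: 5.31·0.175 = 0.053·Cₑ + 0.122·1.7.
Cₑ = (0.9292 − 0.2074) / 0.053 = 13.62 mg/L.

13.6 mg/L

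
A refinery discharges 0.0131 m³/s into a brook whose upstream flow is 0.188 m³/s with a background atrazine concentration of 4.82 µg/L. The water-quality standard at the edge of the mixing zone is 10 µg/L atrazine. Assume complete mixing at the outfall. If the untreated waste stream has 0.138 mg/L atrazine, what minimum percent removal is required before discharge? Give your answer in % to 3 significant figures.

4.82 µg/L = 0.00482 mg/L.
10 µg/L = 0.01 mg/L.
Mass balance: 0.01·0.2011 = 0.0131·Cₑ + 0.188·0.00482.
Cₑ = (0.002011 − 0.0009062) / 0.0131 = 0.08434 mg/L.
Required removal = 1 − 0.08434/0.138 = 38.88 %.

38.9 %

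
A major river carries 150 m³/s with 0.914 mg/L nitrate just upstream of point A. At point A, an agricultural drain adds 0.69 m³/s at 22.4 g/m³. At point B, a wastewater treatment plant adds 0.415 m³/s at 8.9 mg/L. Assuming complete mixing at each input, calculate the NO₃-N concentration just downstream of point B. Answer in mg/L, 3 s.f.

After input A: C = (150·0.914 + 0.69·22.4) / 150.7 = 1.012 mg/L.
After input B: C = (150.7·1.012 + 0.415·8.9) / 151.1 = 1.034 mg/L.

1.03 mg/L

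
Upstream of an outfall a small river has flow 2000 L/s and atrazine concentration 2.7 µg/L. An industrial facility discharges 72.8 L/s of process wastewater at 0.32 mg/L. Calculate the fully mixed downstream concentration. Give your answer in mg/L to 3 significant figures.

0.0138 mg/L

72.8 L/s = 0.0728 m³/s.
2000 L/s = 2 m³/s.
2.7 µg/L = 0.0027 mg/L.
By mass balance at complete mixing, C = (0.0728·0.32 + 2·0.0027) / (0.0728 + 2) = 0.0287/2.073 = 0.01384 mg/L.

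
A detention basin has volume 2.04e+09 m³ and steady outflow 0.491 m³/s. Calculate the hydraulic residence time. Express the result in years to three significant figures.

Q = 0.491 m³/s × 3.156e+07 s/yr = 1.549e+07 m³/yr.
Hydraulic residence time τ = V/Q = 2.04e+09/1.549e+07 = 131.7 yr.

132 yr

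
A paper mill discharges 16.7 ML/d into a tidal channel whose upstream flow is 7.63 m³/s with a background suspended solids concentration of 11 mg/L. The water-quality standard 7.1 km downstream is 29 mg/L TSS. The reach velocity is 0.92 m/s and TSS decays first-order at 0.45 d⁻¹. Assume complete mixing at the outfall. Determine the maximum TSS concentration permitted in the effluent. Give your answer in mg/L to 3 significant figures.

788 mg/L

16.7 ML/d = 0.1933 m³/s.
Travel time to the compliance point: t = 7100/0.92 = 7717 s = 0.08932 d; decay factor exp(−0.45·0.08932) = 0.9606.
So the concentration just after mixing may be at most 29/0.9606 = 30.19 mg/L.
Mass balance: 30.19·7.823 = 0.1933·Cₑ + 7.63·11.
Cₑ = (236.2 − 83.93) / 0.1933 = 787.7 mg/L.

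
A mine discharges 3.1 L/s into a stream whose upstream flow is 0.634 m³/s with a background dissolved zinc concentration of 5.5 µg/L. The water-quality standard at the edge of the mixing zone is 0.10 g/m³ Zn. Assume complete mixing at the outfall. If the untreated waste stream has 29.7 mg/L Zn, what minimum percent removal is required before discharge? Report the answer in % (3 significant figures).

34.6 %

3.1 L/s = 0.0031 m³/s.
5.5 µg/L = 0.0055 mg/L.
Mass balance: 0.1·0.6371 = 0.0031·Cₑ + 0.634·0.0055.
Cₑ = (0.06371 − 0.003487) / 0.0031 = 19.43 mg/L.
Required removal = 1 − 19.43/29.7 = 34.59 %.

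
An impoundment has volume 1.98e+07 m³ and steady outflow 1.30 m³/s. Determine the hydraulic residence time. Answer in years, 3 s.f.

Q = 1.30 m³/s × 3.156e+07 s/yr = 4.102e+07 m³/yr.
Hydraulic residence time τ = V/Q = 1.98e+07/4.102e+07 = 0.4826 yr.

0.483 yr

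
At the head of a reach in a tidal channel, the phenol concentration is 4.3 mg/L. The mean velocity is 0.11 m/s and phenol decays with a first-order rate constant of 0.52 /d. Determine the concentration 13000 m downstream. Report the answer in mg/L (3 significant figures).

2.11 mg/L

Travel time t = 13000 m / 0.11 m/s = 1.3e+04/0.11 = 1.182e+05 s = 1.368 d.
First-order decay: C = 4.3·exp(−0.52·1.368) = 4.3·0.491 = 2.111 mg/L.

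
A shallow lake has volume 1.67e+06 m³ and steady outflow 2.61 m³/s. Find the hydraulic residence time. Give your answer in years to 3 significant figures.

0.0203 yr

Q = 2.61 m³/s × 3.156e+07 s/yr = 8.237e+07 m³/yr.
Hydraulic residence time τ = V/Q = 1.67e+06/8.237e+07 = 0.02028 yr.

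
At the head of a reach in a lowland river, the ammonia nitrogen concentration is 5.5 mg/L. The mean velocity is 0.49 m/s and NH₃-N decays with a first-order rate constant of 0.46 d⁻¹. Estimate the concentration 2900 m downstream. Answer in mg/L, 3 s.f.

5.33 mg/L

Travel time t = 2900 m / 0.49 m/s = 2900/0.49 = 5918 s = 0.0685 d.
First-order decay: C = 5.5·exp(−0.46·0.0685) = 5.5·0.969 = 5.329 mg/L.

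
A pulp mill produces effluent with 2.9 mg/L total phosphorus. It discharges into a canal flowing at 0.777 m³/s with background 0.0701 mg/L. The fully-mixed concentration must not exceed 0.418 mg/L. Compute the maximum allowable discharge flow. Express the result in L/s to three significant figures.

Mass balance at complete mixing: C_std·(Q_w + Q_r) = Q_w·C_e + Q_r·C_b.
Rearranging, Q_w = Q_r·(C_std − C_b)/(C_e − C_std) = 0.777·(0.418 − 0.0701) / (2.9 − 0.418) = 0.1089 m³/s.
= 108.9 L/s.

109 L/s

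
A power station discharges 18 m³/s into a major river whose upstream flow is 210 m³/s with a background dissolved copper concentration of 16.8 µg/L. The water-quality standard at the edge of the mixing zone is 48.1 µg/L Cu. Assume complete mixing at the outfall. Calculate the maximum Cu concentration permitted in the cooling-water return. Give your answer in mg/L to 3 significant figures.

0.413 mg/L

16.8 µg/L = 0.0168 mg/L.
48.1 µg/L = 0.0481 mg/L.
Mass balance: 0.0481·228 = 18·Cₑ + 210·0.0168.
Cₑ = (10.97 − 3.528) / 18 = 0.4133 mg/L.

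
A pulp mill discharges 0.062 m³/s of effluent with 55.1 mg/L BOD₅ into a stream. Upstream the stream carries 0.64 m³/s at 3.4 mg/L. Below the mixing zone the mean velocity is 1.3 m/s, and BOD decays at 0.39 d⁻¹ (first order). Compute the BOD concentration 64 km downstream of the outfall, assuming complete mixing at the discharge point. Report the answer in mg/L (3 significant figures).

6.38 mg/L

After complete mixing, C₀ = (0.062·55.1 + 0.64·3.4) / 0.702 = 7.966 mg/L.
Travel time t = 6.4e+04 m / 1.3 m/s = 4.923e+04 s = 0.5698 d.
C = 7.966·exp(−0.39·0.5698) = 7.966·0.8007 = 6.379 mg/L.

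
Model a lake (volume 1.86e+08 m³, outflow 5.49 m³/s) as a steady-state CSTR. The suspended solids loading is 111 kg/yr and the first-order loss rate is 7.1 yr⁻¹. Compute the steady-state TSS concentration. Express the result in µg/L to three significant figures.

Outflow Q = 5.49 m³/s × 3.156e+07 s/yr = 1.733e+08 m³/yr.
Steady-state CSTR mass balance: W = Q·C + k·V·C, so C = W/(Q + kV).
Q + kV = 1.733e+08 + 7.1·1.86e+08 = 1.494e+09 m³/yr.
C = 111/1.494e+09 = 7.43e-08 kg/m³ = 7.43e-05 mg/L = 0.0743 µg/L.

0.0743 µg/L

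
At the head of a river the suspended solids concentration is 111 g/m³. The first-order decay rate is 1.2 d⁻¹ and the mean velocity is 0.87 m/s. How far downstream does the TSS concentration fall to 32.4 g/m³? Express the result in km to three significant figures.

77.1 km

From C = C₀·e^(−kt), t = ln(C₀/C)/k = ln(111/32.4)/1.2 = 1.231/1.2 = 1.026 d.
Distance = v·t = 0.87 m/s × 8.866e+04 s = 7.713e+04 m = 77.13 km.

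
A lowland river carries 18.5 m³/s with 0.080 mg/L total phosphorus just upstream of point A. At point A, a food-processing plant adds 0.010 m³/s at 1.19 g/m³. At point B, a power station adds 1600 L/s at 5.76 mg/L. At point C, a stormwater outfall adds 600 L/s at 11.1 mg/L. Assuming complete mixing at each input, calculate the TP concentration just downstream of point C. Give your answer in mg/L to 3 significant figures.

After input A: C = (18.5·0.08 + 0.01·1.19) / 18.51 = 0.0806 mg/L.
1600 L/s = 1.6 m³/s.
After input B: C = (18.51·0.0806 + 1.6·5.76) / 20.11 = 0.5325 mg/L.
600 L/s = 0.6 m³/s.
After input C: C = (20.11·0.5325 + 0.6·11.1) / 20.71 = 0.8386 mg/L.

0.839 mg/L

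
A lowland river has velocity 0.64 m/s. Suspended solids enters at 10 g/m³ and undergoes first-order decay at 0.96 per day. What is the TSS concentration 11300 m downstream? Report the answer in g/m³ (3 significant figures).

Travel time t = 11300 m / 0.64 m/s = 1.13e+04/0.64 = 1.766e+04 s = 0.2044 d.
First-order decay: C = 10·exp(−0.96·0.2044) = 10·0.8219 = 8.219 g/m³.

8.22 g/m³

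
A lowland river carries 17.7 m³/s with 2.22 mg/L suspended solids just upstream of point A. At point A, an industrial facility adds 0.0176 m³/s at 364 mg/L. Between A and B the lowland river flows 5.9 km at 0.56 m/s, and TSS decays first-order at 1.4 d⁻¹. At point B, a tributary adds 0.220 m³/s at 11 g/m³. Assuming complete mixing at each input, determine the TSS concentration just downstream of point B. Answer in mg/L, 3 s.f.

2.28 mg/L

After input A: C = (17.7·2.22 + 0.0176·364) / 17.72 = 2.579 mg/L.
Over the 5.9 km reach to input B (t = 1.054e+04 s = 0.1219 d), decay gives C = 2.579·exp(−1.4·0.1219) = 2.175 mg/L.
After input B: C = (17.72·2.175 + 0.22·11) / 17.94 = 2.283 mg/L.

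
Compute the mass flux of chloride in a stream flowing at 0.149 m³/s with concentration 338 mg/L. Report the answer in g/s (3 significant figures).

Mass flux = Q·C = 0.149 m³/s × 338 g/m³ = 50.36 g/s.

50.4 g/s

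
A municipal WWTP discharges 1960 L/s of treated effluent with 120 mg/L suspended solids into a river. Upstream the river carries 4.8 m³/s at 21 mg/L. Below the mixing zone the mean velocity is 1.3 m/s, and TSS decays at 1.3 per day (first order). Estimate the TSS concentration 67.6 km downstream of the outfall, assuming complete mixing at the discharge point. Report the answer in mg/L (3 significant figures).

22.7 mg/L

1960 L/s = 1.96 m³/s.
After complete mixing, C₀ = (1.96·120 + 4.8·21) / 6.76 = 49.7 mg/L.
Travel time t = 6.76e+04 m / 1.3 m/s = 5.2e+04 s = 0.6019 d.
C = 49.7·exp(−1.3·0.6019) = 49.7·0.4573 = 22.73 mg/L.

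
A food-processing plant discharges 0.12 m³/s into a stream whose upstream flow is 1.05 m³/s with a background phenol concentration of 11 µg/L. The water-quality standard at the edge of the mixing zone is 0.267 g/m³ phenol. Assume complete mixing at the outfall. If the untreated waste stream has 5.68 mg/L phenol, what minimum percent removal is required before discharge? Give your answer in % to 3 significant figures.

11 µg/L = 0.011 mg/L.
Mass balance: 0.267·1.17 = 0.12·Cₑ + 1.05·0.011.
Cₑ = (0.3124 − 0.01155) / 0.12 = 2.507 mg/L.
Required removal = 1 − 2.507/5.68 = 55.86 %.

55.9 %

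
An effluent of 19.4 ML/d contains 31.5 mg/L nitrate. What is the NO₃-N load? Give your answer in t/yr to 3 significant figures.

223 t/yr

19.4 ML/d = 0.2245 m³/s.
Mass flux = Q·C = 0.2245 m³/s × 31.5 g/m³ = 7.073 g/s.
= 7.073 g/s × 31.56 = 223.2 t/yr.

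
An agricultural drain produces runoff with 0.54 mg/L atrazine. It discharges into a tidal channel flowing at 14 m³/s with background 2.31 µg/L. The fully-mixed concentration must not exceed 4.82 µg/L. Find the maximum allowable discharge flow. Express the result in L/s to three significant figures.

65.7 L/s

2.31 µg/L = 0.00231 mg/L.
4.82 µg/L = 0.00482 mg/L.
Mass balance at complete mixing: C_std·(Q_w + Q_r) = Q_w·C_e + Q_r·C_b.
Rearranging, Q_w = Q_r·(C_std − C_b)/(C_e − C_std) = 14·(0.00482 − 0.00231) / (0.54 − 0.00482) = 0.06566 m³/s.
= 65.66 L/s.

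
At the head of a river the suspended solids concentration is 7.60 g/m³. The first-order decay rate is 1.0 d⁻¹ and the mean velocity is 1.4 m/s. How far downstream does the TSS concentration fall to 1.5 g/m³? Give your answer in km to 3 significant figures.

196 km

From C = C₀·e^(−kt), t = ln(C₀/C)/k = ln(7.60/1.5)/1.0 = 1.623/1.0 = 1.623 d.
Distance = v·t = 1.4 m/s × 1.402e+05 s = 1.963e+05 m = 196.3 km.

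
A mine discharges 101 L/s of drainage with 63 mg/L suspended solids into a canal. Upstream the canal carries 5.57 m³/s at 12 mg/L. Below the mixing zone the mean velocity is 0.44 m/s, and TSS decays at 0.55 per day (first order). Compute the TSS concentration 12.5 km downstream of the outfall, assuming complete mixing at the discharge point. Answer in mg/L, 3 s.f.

101 L/s = 0.101 m³/s.
After complete mixing, C₀ = (0.101·63 + 5.57·12) / 5.671 = 12.91 mg/L.
Travel time t = 1.25e+04 m / 0.44 m/s = 2.841e+04 s = 0.3288 d.
C = 12.91·exp(−0.55·0.3288) = 12.91·0.8346 = 10.77 mg/L.

10.8 mg/L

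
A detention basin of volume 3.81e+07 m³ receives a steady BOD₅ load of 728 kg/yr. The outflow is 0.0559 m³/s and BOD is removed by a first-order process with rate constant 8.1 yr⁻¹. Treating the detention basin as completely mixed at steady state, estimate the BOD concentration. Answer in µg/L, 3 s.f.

Outflow Q = 0.0559 m³/s × 3.156e+07 s/yr = 1.764e+06 m³/yr.
Steady-state CSTR mass balance: W = Q·C + k·V·C, so C = W/(Q + kV).
Q + kV = 1.764e+06 + 8.1·3.81e+07 = 3.104e+08 m³/yr.
C = 728/3.104e+08 = 2.346e-06 kg/m³ = 0.002346 mg/L = 2.346 µg/L.

2.35 µg/L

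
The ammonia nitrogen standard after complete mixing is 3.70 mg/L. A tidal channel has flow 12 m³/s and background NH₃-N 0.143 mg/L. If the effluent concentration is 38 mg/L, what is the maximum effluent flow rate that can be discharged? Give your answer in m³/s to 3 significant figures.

Mass balance at complete mixing: C_std·(Q_w + Q_r) = Q_w·C_e + Q_r·C_b.
Rearranging, Q_w = Q_r·(C_std − C_b)/(C_e − C_std) = 12·(3.7 − 0.143) / (38 − 3.7) = 1.244 m³/s.

1.24 m³/s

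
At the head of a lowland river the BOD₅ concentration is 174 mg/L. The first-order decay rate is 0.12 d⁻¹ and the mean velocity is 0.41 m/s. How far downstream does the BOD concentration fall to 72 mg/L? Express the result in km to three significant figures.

260 km

From C = C₀·e^(−kt), t = ln(C₀/C)/k = ln(174/72)/0.12 = 0.8824/0.12 = 7.353 d.
Distance = v·t = 0.41 m/s × 6.353e+05 s = 2.605e+05 m = 260.5 km.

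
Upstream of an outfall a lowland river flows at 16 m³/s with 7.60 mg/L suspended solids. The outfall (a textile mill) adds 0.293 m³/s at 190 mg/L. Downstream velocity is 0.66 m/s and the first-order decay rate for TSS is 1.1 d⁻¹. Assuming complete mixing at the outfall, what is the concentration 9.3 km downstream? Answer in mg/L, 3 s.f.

9.09 mg/L

After complete mixing, C₀ = (0.293·190 + 16·7.6) / 16.29 = 10.88 mg/L.
Travel time t = 9300 m / 0.66 m/s = 1.409e+04 s = 0.1631 d.
C = 10.88·exp(−1.1·0.1631) = 10.88·0.8358 = 9.093 mg/L.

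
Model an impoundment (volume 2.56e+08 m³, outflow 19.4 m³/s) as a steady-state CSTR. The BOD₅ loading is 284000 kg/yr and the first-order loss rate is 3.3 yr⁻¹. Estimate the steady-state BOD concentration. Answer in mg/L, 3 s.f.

0.195 mg/L

Outflow Q = 19.4 m³/s × 3.156e+07 s/yr = 6.122e+08 m³/yr.
Steady-state CSTR mass balance: W = Q·C + k·V·C, so C = W/(Q + kV).
Q + kV = 6.122e+08 + 3.3·2.56e+08 = 1.457e+09 m³/yr.
C = 284000/1.457e+09 = 0.0001949 kg/m³ = 0.1949 mg/L.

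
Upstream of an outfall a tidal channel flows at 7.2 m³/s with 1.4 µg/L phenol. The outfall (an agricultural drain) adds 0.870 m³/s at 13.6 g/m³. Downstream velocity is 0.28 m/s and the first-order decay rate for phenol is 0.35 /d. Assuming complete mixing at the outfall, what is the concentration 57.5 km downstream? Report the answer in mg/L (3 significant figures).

1.4 µg/L = 0.0014 mg/L.
After complete mixing, C₀ = (0.87·13.6 + 7.2·0.0014) / 8.07 = 1.467 mg/L.
Travel time t = 5.75e+04 m / 0.28 m/s = 2.054e+05 s = 2.377 d.
C = 1.467·exp(−0.35·2.377) = 1.467·0.4352 = 0.6387 mg/L.

0.639 mg/L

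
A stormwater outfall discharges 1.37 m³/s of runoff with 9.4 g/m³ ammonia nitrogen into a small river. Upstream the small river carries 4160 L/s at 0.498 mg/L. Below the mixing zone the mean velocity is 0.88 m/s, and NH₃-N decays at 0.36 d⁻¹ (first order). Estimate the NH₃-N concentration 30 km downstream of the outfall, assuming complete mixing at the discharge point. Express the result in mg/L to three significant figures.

4160 L/s = 4.16 m³/s.
After complete mixing, C₀ = (1.37·9.4 + 4.16·0.498) / 5.53 = 2.703 mg/L.
Travel time t = 3e+04 m / 0.88 m/s = 3.409e+04 s = 0.3946 d.
C = 2.703·exp(−0.36·0.3946) = 2.703·0.8676 = 2.345 mg/L.

2.35 mg/L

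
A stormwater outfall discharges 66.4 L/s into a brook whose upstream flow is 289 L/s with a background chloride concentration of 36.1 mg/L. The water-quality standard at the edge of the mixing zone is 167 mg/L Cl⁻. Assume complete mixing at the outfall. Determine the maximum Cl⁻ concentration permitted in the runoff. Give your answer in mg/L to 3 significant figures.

66.4 L/s = 0.0664 m³/s.
289 L/s = 0.289 m³/s.
Mass balance: 167·0.3554 = 0.0664·Cₑ + 0.289·36.1.
Cₑ = (59.35 − 10.43) / 0.0664 = 736.7 mg/L.

737 mg/L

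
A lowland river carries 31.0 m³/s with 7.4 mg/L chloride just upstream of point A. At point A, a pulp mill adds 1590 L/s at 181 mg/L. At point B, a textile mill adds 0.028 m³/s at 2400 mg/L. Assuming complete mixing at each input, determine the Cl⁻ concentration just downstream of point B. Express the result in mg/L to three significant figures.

17.9 mg/L

1590 L/s = 1.59 m³/s.
After input A: C = (31·7.4 + 1.59·181) / 32.59 = 15.87 mg/L.
After input B: C = (32.59·15.87 + 0.028·2400) / 32.62 = 17.92 mg/L.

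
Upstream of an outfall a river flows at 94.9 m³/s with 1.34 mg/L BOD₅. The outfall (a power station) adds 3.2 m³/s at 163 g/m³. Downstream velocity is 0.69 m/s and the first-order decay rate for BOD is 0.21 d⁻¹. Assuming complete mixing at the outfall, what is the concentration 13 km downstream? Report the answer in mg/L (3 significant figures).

After complete mixing, C₀ = (3.2·163 + 94.9·1.34) / 98.1 = 6.613 mg/L.
Travel time t = 1.3e+04 m / 0.69 m/s = 1.884e+04 s = 0.2181 d.
C = 6.613·exp(−0.21·0.2181) = 6.613·0.9552 = 6.317 mg/L.

6.32 mg/L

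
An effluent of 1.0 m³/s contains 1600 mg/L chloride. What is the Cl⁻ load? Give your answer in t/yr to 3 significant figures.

Mass flux = Q·C = 1 m³/s × 1600 g/m³ = 1600 g/s.
= 1600 g/s × 31.56 = 5.049e+04 t/yr.

50500 t/yr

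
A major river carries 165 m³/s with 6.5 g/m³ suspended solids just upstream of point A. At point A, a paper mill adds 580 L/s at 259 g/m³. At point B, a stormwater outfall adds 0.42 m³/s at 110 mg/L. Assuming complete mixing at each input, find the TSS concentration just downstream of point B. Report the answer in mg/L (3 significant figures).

580 L/s = 0.58 m³/s.
After input A: C = (165·6.5 + 0.58·259) / 165.6 = 7.384 mg/L.
After input B: C = (165.6·7.384 + 0.42·110) / 166 = 7.644 mg/L.

7.64 mg/L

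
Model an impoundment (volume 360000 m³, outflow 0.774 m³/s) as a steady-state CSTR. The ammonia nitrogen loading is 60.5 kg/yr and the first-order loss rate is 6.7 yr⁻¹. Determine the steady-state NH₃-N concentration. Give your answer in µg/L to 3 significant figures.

2.25 µg/L

Outflow Q = 0.774 m³/s × 3.156e+07 s/yr = 2.443e+07 m³/yr.
Steady-state CSTR mass balance: W = Q·C + k·V·C, so C = W/(Q + kV).
Q + kV = 2.443e+07 + 6.7·360000 = 2.684e+07 m³/yr.
C = 60.5/2.684e+07 = 2.254e-06 kg/m³ = 0.002254 mg/L = 2.254 µg/L.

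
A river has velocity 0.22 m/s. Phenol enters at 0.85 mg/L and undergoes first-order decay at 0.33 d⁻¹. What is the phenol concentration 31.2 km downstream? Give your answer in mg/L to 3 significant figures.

Travel time t = 31.2 km / 0.22 m/s = 3.12e+04/0.22 = 1.418e+05 s = 1.641 d.
First-order decay: C = 0.85·exp(−0.33·1.641) = 0.85·0.5818 = 0.4945 mg/L.

0.495 mg/L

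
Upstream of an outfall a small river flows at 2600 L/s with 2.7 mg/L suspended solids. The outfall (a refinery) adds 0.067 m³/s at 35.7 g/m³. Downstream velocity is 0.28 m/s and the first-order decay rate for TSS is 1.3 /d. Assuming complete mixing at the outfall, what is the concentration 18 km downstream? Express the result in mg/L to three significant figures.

2600 L/s = 2.6 m³/s.
After complete mixing, C₀ = (0.067·35.7 + 2.6·2.7) / 2.667 = 3.529 mg/L.
Travel time t = 1.8e+04 m / 0.28 m/s = 6.429e+04 s = 0.744 d.
C = 3.529·exp(−1.3·0.744) = 3.529·0.3801 = 1.341 mg/L.

1.34 mg/L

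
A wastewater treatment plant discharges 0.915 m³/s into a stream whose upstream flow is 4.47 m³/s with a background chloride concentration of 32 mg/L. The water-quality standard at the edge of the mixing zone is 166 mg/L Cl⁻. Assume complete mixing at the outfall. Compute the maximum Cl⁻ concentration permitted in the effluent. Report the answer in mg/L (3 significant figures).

Mass balance: 166·5.385 = 0.915·Cₑ + 4.47·32.
Cₑ = (893.9 − 143) / 0.915 = 820.6 mg/L.

821 mg/L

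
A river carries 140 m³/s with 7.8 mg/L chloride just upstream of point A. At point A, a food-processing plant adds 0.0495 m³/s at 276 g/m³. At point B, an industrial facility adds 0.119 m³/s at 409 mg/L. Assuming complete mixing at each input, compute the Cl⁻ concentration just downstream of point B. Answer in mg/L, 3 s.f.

After input A: C = (140·7.8 + 0.0495·276) / 140 = 7.895 mg/L.
After input B: C = (140·7.895 + 0.119·409) / 140.2 = 8.235 mg/L.

8.24 mg/L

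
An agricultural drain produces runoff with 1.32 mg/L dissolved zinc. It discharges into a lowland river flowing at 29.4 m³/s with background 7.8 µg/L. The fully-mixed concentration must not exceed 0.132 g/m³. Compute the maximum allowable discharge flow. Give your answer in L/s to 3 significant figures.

7.8 µg/L = 0.0078 mg/L.
Mass balance at complete mixing: C_std·(Q_w + Q_r) = Q_w·C_e + Q_r·C_b.
Rearranging, Q_w = Q_r·(C_std − C_b)/(C_e − C_std) = 29.4·(0.132 − 0.0078) / (1.32 − 0.132) = 3.074 m³/s.
= 3074 L/s.

3070 L/s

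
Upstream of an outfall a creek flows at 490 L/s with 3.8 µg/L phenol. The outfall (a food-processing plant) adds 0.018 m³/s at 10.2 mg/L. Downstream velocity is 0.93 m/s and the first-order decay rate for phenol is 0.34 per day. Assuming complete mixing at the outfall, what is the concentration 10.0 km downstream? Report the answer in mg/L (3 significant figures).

0.350 mg/L

490 L/s = 0.49 m³/s.
3.8 µg/L = 0.0038 mg/L.
After complete mixing, C₀ = (0.018·10.2 + 0.49·0.0038) / 0.508 = 0.3651 mg/L.
Travel time t = 1e+04 m / 0.93 m/s = 1.075e+04 s = 0.1245 d.
C = 0.3651·exp(−0.34·0.1245) = 0.3651·0.9586 = 0.35 mg/L.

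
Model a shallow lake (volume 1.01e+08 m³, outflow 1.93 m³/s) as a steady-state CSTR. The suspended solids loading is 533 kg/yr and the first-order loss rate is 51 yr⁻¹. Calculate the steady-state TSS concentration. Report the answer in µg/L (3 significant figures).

Outflow Q = 1.93 m³/s × 3.156e+07 s/yr = 6.091e+07 m³/yr.
Steady-state CSTR mass balance: W = Q·C + k·V·C, so C = W/(Q + kV).
Q + kV = 6.091e+07 + 51·1.01e+08 = 5.212e+09 m³/yr.
C = 533/5.212e+09 = 1.023e-07 kg/m³ = 0.0001023 mg/L = 0.1023 µg/L.

0.102 µg/L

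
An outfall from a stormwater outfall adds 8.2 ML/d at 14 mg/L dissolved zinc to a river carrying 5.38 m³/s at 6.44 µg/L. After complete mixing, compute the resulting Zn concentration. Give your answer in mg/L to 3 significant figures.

0.249 mg/L

8.2 ML/d = 0.09491 m³/s.
6.44 µg/L = 0.00644 mg/L.
Flow-weighted mixing gives C = (0.09491·14 + 5.38·0.00644) / (0.09491 + 5.38) = 1.363/5.475 = 0.249 mg/L.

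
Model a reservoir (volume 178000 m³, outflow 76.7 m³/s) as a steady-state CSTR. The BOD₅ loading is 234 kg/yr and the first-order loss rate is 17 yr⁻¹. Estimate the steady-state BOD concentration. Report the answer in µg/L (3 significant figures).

Outflow Q = 76.7 m³/s × 3.156e+07 s/yr = 2.42e+09 m³/yr.
Steady-state CSTR mass balance: W = Q·C + k·V·C, so C = W/(Q + kV).
Q + kV = 2.42e+09 + 17·178000 = 2.423e+09 m³/yr.
C = 234/2.423e+09 = 9.655e-08 kg/m³ = 9.655e-05 mg/L = 0.09655 µg/L.

0.0966 µg/L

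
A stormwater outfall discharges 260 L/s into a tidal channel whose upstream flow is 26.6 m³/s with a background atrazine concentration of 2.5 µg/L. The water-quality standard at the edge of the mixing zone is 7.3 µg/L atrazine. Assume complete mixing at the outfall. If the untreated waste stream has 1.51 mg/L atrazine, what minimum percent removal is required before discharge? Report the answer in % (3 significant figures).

67.0 %

260 L/s = 0.26 m³/s.
2.5 µg/L = 0.0025 mg/L.
7.3 µg/L = 0.0073 mg/L.
Mass balance: 0.0073·26.86 = 0.26·Cₑ + 26.6·0.0025.
Cₑ = (0.1961 − 0.0665) / 0.26 = 0.4984 mg/L.
Required removal = 1 − 0.4984/1.51 = 66.99 %.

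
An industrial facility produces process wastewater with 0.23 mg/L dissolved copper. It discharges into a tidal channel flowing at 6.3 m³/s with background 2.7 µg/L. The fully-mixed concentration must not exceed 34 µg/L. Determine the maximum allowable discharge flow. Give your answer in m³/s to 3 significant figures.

1.01 m³/s

2.7 µg/L = 0.0027 mg/L.
34 µg/L = 0.034 mg/L.
Mass balance at complete mixing: C_std·(Q_w + Q_r) = Q_w·C_e + Q_r·C_b.
Rearranging, Q_w = Q_r·(C_std − C_b)/(C_e − C_std) = 6.3·(0.034 − 0.0027) / (0.23 − 0.034) = 1.006 m³/s.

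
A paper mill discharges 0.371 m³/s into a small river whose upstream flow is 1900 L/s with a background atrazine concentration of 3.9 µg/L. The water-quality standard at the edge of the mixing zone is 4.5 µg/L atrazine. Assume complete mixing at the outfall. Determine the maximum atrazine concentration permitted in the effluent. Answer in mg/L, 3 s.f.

1900 L/s = 1.9 m³/s.
3.9 µg/L = 0.0039 mg/L.
4.5 µg/L = 0.0045 mg/L.
Mass balance: 0.0045·2.271 = 0.371·Cₑ + 1.9·0.0039.
Cₑ = (0.01022 − 0.00741) / 0.371 = 0.007573 mg/L.

0.00757 mg/L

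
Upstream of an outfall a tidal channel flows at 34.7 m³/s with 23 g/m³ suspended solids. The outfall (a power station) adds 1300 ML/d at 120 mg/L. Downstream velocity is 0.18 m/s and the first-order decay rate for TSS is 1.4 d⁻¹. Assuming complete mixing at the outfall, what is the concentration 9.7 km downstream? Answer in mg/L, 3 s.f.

21.9 mg/L

1300 ML/d = 15.05 m³/s.
After complete mixing, C₀ = (15.05·120 + 34.7·23) / 49.75 = 52.34 mg/L.
Travel time t = 9700 m / 0.18 m/s = 5.389e+04 s = 0.6237 d.
C = 52.34·exp(−1.4·0.6237) = 52.34·0.4176 = 21.86 mg/L.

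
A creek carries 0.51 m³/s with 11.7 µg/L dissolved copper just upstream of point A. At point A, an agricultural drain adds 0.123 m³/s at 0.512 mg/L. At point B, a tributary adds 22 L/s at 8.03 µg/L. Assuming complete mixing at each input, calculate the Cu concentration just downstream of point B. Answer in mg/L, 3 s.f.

11.7 µg/L = 0.0117 mg/L.
After input A: C = (0.51·0.0117 + 0.123·0.512) / 0.633 = 0.1089 mg/L.
22 L/s = 0.022 m³/s.
8.03 µg/L = 0.00803 mg/L.
After input B: C = (0.633·0.1089 + 0.022·0.00803) / 0.655 = 0.1055 mg/L.

0.106 mg/L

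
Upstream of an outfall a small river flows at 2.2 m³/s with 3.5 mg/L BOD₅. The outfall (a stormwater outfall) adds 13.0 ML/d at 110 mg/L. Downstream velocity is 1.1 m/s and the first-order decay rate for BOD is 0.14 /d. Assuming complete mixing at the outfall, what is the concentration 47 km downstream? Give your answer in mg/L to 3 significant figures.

9.63 mg/L

13.0 ML/d = 0.1505 m³/s.
After complete mixing, C₀ = (0.1505·110 + 2.2·3.5) / 2.35 = 10.32 mg/L.
Travel time t = 4.7e+04 m / 1.1 m/s = 4.273e+04 s = 0.4945 d.
C = 10.32·exp(−0.14·0.4945) = 10.32·0.9331 = 9.627 mg/L.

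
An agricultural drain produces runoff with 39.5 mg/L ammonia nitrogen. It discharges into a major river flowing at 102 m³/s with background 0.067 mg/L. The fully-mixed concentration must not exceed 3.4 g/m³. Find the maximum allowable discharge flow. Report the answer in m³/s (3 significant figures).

9.42 m³/s

Mass balance at complete mixing: C_std·(Q_w + Q_r) = Q_w·C_e + Q_r·C_b.
Rearranging, Q_w = Q_r·(C_std − C_b)/(C_e − C_std) = 102·(3.4 − 0.067) / (39.5 − 3.4) = 9.417 m³/s.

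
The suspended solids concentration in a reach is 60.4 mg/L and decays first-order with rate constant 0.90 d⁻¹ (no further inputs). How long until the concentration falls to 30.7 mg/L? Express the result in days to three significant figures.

t = ln(C₀/C)/k = ln(60.4/30.7)/0.90 = 0.6767/0.90 = 0.7519 d.

0.752 d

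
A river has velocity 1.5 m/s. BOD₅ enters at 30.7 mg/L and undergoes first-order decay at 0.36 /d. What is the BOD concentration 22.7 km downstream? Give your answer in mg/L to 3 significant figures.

Travel time t = 22.7 km / 1.5 m/s = 2.27e+04/1.5 = 1.513e+04 s = 0.1752 d.
First-order decay: C = 30.7·exp(−0.36·0.1752) = 30.7·0.9389 = 28.82 mg/L.

28.8 mg/L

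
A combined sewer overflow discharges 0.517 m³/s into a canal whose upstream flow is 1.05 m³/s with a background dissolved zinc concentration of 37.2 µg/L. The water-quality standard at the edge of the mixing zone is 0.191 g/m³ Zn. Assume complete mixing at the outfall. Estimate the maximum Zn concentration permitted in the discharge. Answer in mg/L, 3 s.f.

0.503 mg/L

37.2 µg/L = 0.0372 mg/L.
Mass balance: 0.191·1.567 = 0.517·Cₑ + 1.05·0.0372.
Cₑ = (0.2993 − 0.03906) / 0.517 = 0.5034 mg/L.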